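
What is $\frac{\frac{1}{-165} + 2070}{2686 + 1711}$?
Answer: $\frac{341549}{725505} \approx 0.47077$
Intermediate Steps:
$\frac{\frac{1}{-165} + 2070}{2686 + 1711} = \frac{- \frac{1}{165} + 2070}{4397} = \frac{341549}{165} \cdot \frac{1}{4397} = \frac{341549}{725505}$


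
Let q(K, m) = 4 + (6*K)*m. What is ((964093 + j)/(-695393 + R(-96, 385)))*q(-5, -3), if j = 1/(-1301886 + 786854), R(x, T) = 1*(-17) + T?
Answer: -103721426937/795466924 ≈ -130.39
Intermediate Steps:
R(x, T) = -17 + T
q(K, m) = 4 + 6*K*m
j = -1/515032 (j = 1/(-515032) = -1/515032 ≈ -1.9416e-6)
((964093 + j)/(-695393 + R(-96, 385)))*q(-5, -3) = ((964093 - 1/515032)/(-695393 + (-17 + 385)))*(4 + 6*(-5)*(-3)) = (496538745975/(515032*(-695393 + 368)))*(4 + 90) = ((496538745975/515032)/(-695025))*94 = ((496538745975/515032)*(-1/695025))*94 = -2206838871/1590933848*94 = -103721426937/795466924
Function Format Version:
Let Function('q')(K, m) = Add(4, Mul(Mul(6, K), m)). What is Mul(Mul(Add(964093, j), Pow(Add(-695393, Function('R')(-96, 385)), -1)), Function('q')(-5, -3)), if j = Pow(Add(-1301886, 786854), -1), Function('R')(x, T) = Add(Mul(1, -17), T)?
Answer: Rational(-103721426937, 795466924) ≈ -130.39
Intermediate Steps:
Function('R')(x, T) = Add(-17, T)
Function('q')(K, m) = Add(4, Mul(6, K, m))
j = Rational(-1, 515032) (j = Pow(-515032, -1) = Rational(-1, 515032) ≈ -1.9416e-6)
Mul(Mul(Add(964093, j), Pow(Add(-695393, Function('R')(-96, 385)), -1)), Function('q')(-5, -3)) = Mul(Mul(Add(964093, Rational(-1, 515032)), Pow(Add(-695393, Add(-17, 385)), -1)), Add(4, Mul(6, -5, -3))) = Mul(Mul(Rational(496538745975, 515032), Pow(Add(-695393, 368), -1)), Add(4, 90)) = Mul(Mul(Rational(496538745975, 515032), Pow(-695025, -1)), 94) = Mul(Mul(Rational(496538745975, 515032), Rational(-1, 695025)), 94) = Mul(Rational(-2206838871, 1590933848), 94) = Rational(-103721426937, 795466924)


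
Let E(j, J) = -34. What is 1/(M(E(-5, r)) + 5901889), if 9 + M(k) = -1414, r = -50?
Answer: 1/5900466 ≈ 1.6948e-7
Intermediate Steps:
M(k) = -1423 (M(k) = -9 - 1414 = -1423)
1/(M(E(-5, r)) + 5901889) = 1/(-1423 + 5901889) = 1/5900466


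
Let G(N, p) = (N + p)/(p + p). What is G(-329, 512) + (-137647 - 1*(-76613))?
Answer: -62498633/1024 ≈ -61034.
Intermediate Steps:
G(N, p) = (N + p)/(2*p) (G(N, p) = (N + p)/((2*p)) = (N + p)*(1/(2*p)) = (N + p)/(2*p))
G(-329, 512) + (-137647 - 1*(-76613)) = (½)*(-329 + 512)/512 + (-137647 - 1*(-76613)) = (½)*(1/512)*183 + (-137647 + 76613) = 183/1024 - 61034 = -62498633/1024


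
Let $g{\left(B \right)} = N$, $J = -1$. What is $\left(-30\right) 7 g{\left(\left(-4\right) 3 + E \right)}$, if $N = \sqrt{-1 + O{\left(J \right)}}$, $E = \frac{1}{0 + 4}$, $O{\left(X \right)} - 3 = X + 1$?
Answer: $- 210 \sqrt{2} \approx -296.98$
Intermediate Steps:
$O{\left(X \right)} = 4 + X$ ($O{\left(X \right)} = 3 + \left(X + 1\right) = 3 + \left(1 + X\right) = 4 + X$)
$E = \frac{1}{4} \approx 0.25$
$N = \sqrt{2}$ ($N = \sqrt{-1 + \left(4 - 1\right)} = \sqrt{-1 + 3} = \sqrt{2} \approx 1.4142$)
$g{\left(B \right)} = \sqrt{2}$
$\left(-30\right) 7 g{\left(\left(-4\right) 3 + E \right)} = \left(-30\right) 7 \sqrt{2} = - 210 \sqrt{2}$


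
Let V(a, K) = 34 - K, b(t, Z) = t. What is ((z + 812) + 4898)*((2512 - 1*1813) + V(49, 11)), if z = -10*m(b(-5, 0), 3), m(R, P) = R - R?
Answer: 4122620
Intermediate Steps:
m(R, P) = 0
z = 0 (z = -10*0 = 0)
((z + 812) + 4898)*((2512 - 1*1813) + V(49, 11)) = ((0 + 812) + 4898)*((2512 - 1*1813) + (34 - 1*11)) = (812 + 4898)*((2512 - 1813) + (34 - 11)) = 5710*(699 + 23) = 5710*722 = 4122620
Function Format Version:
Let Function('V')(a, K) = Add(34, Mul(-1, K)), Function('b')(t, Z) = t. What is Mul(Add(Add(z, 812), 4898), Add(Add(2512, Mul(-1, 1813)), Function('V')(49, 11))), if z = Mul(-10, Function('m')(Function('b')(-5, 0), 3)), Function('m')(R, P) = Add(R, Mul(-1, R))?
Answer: 4122620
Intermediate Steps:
Function('m')(R, P) = 0
z = 0 (z = Mul(-10, 0) = 0)
Mul(Add(Add(z, 812), 4898), Add(Add(2512, Mul(-1, 1813)), Function('V')(49, 11))) = Mul(Add(Add(0, 812), 4898), Add(Add(2512, Mul(-1, 1813)), Add(34, Mul(-1, 11)))) = Mul(Add(812, 4898), Add(Add(2512, -1813), Add(34, -11))) = Mul(5710, Add(699, 23)) = Mul(5710, 722) = 4122620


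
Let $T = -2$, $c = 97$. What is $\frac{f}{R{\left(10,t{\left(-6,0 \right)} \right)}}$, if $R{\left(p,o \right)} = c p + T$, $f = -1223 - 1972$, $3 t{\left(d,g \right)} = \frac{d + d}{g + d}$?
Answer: $- \frac{3195}{968} \approx -3.3006$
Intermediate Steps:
$t{\left(d,g \right)} = \frac{2 d}{3 \left(d + g\right)}$ ($t{\left(d,g \right)} = \frac{\left(d + d\right) \frac{1}{g + d}}{3} = \frac{2 d \frac{1}{d + g}}{3} = \frac{2 d}{3 \left(d + g\right)}$)
$f = -3195$ ($f = -1223 - 1972 = -3195$)
$R{\left(p,o \right)} = -2 + 97 p$ ($R{\left(p,o \right)} = 97 p - 2 = -2 + 97 p$)
$\frac{f}{R{\left(10,t{\left(-6,0 \right)} \right)}} = - \frac{3195}{-2 + 97 \cdot 10} = - \frac{3195}{-2 + 970} = - \frac{3195}{968}$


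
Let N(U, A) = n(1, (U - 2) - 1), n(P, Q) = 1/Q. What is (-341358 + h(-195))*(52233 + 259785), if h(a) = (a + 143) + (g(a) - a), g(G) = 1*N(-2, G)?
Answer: -532326421368/5 ≈ -1.0647e+11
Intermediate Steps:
N(U, A) = 1/(-3 + U) (N(U, A) = 1/((U - 2) - 1) = 1/((-2 + U) - 1) = 1/(-3 + U))
g(G) = -⅕ (g(G) = 1/(-3 - 2) = 1/(-5) = 1*(-⅕) = -⅕)
h(a) = 714/5 (h(a) = (a + 143) + (-⅕ - a) = (143 + a) + (-⅕ - a) = 714/5)
(-341358 + h(-195))*(52233 + 259785) = (-341358 + 714/5)*(52233 + 259785) = -1706076/5*312018 = -532326421368/5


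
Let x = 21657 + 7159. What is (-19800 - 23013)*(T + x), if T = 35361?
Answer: -2747609901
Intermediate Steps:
x = 28816
(-19800 - 23013)*(T + x) = (-19800 - 23013)*(35361 + 28816) = -42813*64177 = -2747609901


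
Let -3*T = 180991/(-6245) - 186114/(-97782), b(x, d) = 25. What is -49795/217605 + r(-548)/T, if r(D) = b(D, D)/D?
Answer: -5124198247400293/21908926575345792 ≈ -0.23389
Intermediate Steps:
r(D) = 25/D
T = 918632224/101774765 (T = -(180991/(-6245) - 186114/(-97782))/3 = -(180991*(-1/6245) - 186114*(-1/97782))/3 = -(-180991/6245 + 31019/16297)/3 = -1/3*(-2755896672/101774765) = 918632224/101774765 ≈ 9.0261)
-49795/217605 + r(-548)/T = -49795/217605 + (25/(-548))/(918632224/101774765) = -49795*1/217605 + (25*(-1/548))*(101774765/918632224) = -9959/43521 - 25/548*101774765/918632224 = -9959/43521 - 2544369125/503410458752 = -5124198247400293/21908926575345792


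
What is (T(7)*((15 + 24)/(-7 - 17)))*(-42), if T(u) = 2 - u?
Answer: -1365/4 ≈ -341.25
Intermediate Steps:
(T(7)*((15 + 24)/(-7 - 17)))*(-42) = ((2 - 1*7)*((15 + 24)/(-7 - 17)))*(-42) = ((2 - 7)*(39/(-24)))*(-42) = -195*(-1)/24*(-42) = -5*(-13/8)*(-42) = (65/8)*(-42) = -1365/4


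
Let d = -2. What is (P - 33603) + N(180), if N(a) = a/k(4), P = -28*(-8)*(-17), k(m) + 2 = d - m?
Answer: -74867/2 ≈ -37434.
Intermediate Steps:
k(m) = -4 - m (k(m) = -2 + (-2 - m) = -4 - m)
P = -3808 (P = 224*(-17) = -3808)
N(a) = -a/8 (N(a) = a/(-4 - 1*4) = a/(-4 - 4) = a/(-8) = a*(-⅛) = -a/8)
(P - 33603) + N(180) = (-3808 - 33603) - ⅛*180 = -37411 - 45/2 = -74867/2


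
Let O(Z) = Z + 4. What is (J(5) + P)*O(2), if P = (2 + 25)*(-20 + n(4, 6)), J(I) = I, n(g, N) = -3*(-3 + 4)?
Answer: -3696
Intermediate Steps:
n(g, N) = -3 (n(g, N) = -3*1 = -3)
O(Z) = 4 + Z
P = -621 (P = (2 + 25)*(-20 - 3) = 27*(-23) = -621)
(J(5) + P)*O(2) = (5 - 621)*(4 + 2) = -616*6 = -3696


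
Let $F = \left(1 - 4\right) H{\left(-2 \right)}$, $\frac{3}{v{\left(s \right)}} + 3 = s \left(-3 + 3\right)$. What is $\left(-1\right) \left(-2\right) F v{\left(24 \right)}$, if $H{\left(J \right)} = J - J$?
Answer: $0$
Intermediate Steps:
$H{\left(J \right)} = 0$
$v{\left(s \right)} = -1$ ($v{\left(s \right)} = \frac{3}{-3 + s \left(-3 + 3\right)} = \frac{3}{-3 + s 0} = \frac{3}{-3 + 0} = \frac{3}{-3} = 3 \left(- \frac{1}{3}\right) = -1$)
$F = 0$ ($F = \left(1 - 4\right) 0 = \left(-3\right) 0 = 0$)
$\left(-1\right) \left(-2\right) F v{\left(24 \right)} = \left(-1\right) \left(-2\right) 0 \left(-1\right) = 2 \cdot 0 \left(-1\right) = 0 \left(-1\right) = 0$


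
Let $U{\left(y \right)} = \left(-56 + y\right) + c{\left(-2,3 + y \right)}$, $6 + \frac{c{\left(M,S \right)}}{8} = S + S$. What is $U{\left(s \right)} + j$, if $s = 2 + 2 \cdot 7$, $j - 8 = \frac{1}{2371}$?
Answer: $\frac{531105}{2371} \approx 224.0$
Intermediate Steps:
$j = \frac{18969}{2371}$ ($j = 8 + \frac{1}{2371} = \frac{18969}{2371} \approx 8.0004$)
$s = 16$ ($s = 2 + 14 = 16$)
$c{\left(M,S \right)} = -48 + 16 S$ ($c{\left(M,S \right)} = -48 + 8 \left(S + S\right) = -48 + 8 \cdot 2 S = -48 + 16 S$)
$U{\left(y \right)} = -56 + 17 y$ ($U{\left(y \right)} = \left(-56 + y\right) + \left(-48 + 16 \left(3 + y\right)\right) = \left(-56 + y\right) + \left(-48 + \left(48 + 16 y\right)\right) = \left(-56 + y\right) + 16 y = -56 + 17 y$)
$U{\left(s \right)} + j = \left(-56 + 17 \cdot 16\right) + \frac{18969}{2371} = \left(-56 + 272\right) + \frac{18969}{2371} = 216 + \frac{18969}{2371} = \frac{531105}{2371}$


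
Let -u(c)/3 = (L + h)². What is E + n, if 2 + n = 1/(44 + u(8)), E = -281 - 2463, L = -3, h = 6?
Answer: -46681/17 ≈ -2745.9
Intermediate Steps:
u(c) = -27 (u(c) = -3*(-3 + 6)² = -3*3² = -3*9 = -27)
E = -2744
n = -33/17 (n = -2 + 1/(44 - 27) = -2 + 1/17 = -33/17 ≈ -1.9412)
E + n = -2744 - 33/17 = -46681/17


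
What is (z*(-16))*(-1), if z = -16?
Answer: -256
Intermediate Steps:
(z*(-16))*(-1) = -16*(-16)*(-1) = 256*(-1) = -256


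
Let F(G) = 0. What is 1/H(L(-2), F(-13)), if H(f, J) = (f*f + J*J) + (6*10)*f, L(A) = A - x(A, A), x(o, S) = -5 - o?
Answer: 1/61 ≈ 0.016393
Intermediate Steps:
L(A) = 5 + 2*A (L(A) = A - (-5 - A) = A + (5 + A) = 5 + 2*A)
H(f, J) = J² + f² + 60*f (H(f, J) = (f² + J²) + 60*f = (J² + f²) + 60*f = J² + f² + 60*f)
1/H(L(-2), F(-13)) = 1/(0² + (5 + 2*(-2))² + 60*(5 + 2*(-2))) = 1/(0 + (5 - 4)² + 60*(5 - 4)) = 1/(0 + 1² + 60*1) = 1/(0 + 1 + 60) = 1/61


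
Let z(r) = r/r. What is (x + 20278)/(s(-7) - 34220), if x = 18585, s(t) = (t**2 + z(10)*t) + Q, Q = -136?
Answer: -38863/34314 ≈ -1.1326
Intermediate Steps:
z(r) = 1
s(t) = -136 + t + t**2 (s(t) = (t**2 + 1*t) - 136 = (t**2 + t) - 136 = (t + t**2) - 136 = -136 + t + t**2)
(x + 20278)/(s(-7) - 34220) = (18585 + 20278)/((-136 - 7 + (-7)**2) - 34220) = 38863/((-136 - 7 + 49) - 34220) = 38863/(-94 - 34220) = 38863/(-34314) = 38863*(-1/34314) = -38863/34314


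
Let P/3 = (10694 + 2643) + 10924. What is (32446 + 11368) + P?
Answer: 116597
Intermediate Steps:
P = 72783 (P = 3*((10694 + 2643) + 10924) = 3*(13337 + 10924) = 3*24261 = 72783)
(32446 + 11368) + P = (32446 + 11368) + 72783 = 43814 + 72783 = 116597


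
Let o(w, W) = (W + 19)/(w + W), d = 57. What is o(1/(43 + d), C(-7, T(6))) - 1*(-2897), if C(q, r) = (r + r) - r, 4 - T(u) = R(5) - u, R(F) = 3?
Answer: 2033397/701 ≈ 2900.7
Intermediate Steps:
T(u) = 1 + u (T(u) = 4 - (3 - u) = 4 + (-3 + u) = 1 + u)
C(q, r) = r (C(q, r) = 2*r - r = r)
o(w, W) = (19 + W)/(W + w)
o(1/(43 + d), C(-7, T(6))) - 1*(-2897) = (19 + (1 + 6))/((1 + 6) + 1/(43 + 57)) - 1*(-2897) = (19 + 7)/(7 + 1/100) + 2897 = 26/(7 + 1/100) + 2897 = 26/(701/100) + 2897 = (100/701)*26 + 2897 = 2600/701 + 2897 = 2033397/701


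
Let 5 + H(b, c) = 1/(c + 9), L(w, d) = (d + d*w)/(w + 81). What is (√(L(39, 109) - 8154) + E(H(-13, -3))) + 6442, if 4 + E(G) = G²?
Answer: 232609/36 + 7*I*√1491/3 ≈ 6461.4 + 90.098*I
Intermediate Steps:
L(w, d) = (d + d*w)/(81 + w)
H(b, c) = -5 + 1/(9 + c) (H(b, c) = -5 + 1/(c + 9) = -5 + 1/(9 + c))
E(G) = -4 + G²
(√(L(39, 109) - 8154) + E(H(-13, -3))) + 6442 = (√(109*(1 + 39)/(81 + 39) - 8154) + (-4 + ((-44 - 5*(-3))/(9 - 3))²)) + 6442 = (√(109*40/120 - 8154) + (-4 + ((-44 + 15)/6)²)) + 6442 = (√(109*(1/120)*40 - 8154) + (-4 + ((⅙)*(-29))²)) + 6442 = (√(109/3 - 8154) + (-4 + (-29/6)²)) + 6442 = (√(-24353/3) + (-4 + 841/36)) + 6442 = (7*I*√1491/3 + 697/36) + 6442 = (697/36 + 7*I*√1491/3) + 6442 = 232609/36 + 7*I*√1491/3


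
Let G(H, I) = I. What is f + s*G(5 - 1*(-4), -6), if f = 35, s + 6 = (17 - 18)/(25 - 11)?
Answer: 500/7 ≈ 71.429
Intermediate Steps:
s = -85/14 (s = -6 + (17 - 18)/(25 - 11) = -6 - 1/14 = -85/14 ≈ -6.0714)
f + s*G(5 - 1*(-4), -6) = 35 - 85/14*(-6) = 35 + 255/7 = 500/7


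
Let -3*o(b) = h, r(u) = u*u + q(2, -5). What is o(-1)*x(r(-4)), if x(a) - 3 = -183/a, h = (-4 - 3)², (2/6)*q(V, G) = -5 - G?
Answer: 2205/16 ≈ 137.81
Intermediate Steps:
q(V, G) = -15 - 3*G (q(V, G) = 3*(-5 - G) = -15 - 3*G)
r(u) = u² (r(u) = u*u + (-15 - 3*(-5)) = u² + (-15 + 15) = u² + 0 = u²)
h = 49 (h = (-7)² = 49)
o(b) = -49/3 (o(b) = -⅓*49 = -49/3)
x(a) = 3 - 183/a
o(-1)*x(r(-4)) = -49*(3 - 183/((-4)²))/3 = -49*(3 - 183/16)/3 = -49/3*(-135/16) = 2205/16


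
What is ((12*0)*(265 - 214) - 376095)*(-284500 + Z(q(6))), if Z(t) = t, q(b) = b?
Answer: 106996770930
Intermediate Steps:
((12*0)*(265 - 214) - 376095)*(-284500 + Z(q(6))) = ((12*0)*(265 - 214) - 376095)*(-284500 + 6) = (0*51 - 376095)*(-284494) = (0 - 376095)*(-284494) = -376095*(-284494) = 106996770930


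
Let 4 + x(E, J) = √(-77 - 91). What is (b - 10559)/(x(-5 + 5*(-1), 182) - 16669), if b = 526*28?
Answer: -69509737/277989097 - 8338*I*√42/277989097 ≈ -0.25004 - 0.00019438*I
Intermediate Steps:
b = 14728
x(E, J) = -4 + 2*I*√42 (x(E, J) = -4 + √(-77 - 91) = -4 + √(-168) = -4 + 2*I*√42)
(b - 10559)/(x(-5 + 5*(-1), 182) - 16669) = (14728 - 10559)/((-4 + 2*I*√42) - 16669) = 4169/(-16673 + 2*I*√42)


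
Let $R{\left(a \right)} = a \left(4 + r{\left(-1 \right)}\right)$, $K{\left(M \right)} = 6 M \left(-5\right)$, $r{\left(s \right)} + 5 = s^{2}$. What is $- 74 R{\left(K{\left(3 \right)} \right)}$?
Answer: $0$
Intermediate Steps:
$r{\left(s \right)} = -5 + s^{2}$
$K{\left(M \right)} = - 30 M$
$R{\left(a \right)} = 0$ ($R{\left(a \right)} = a \left(4 - \left(5 - \left(-1\right)^{2}\right)\right) = a \left(4 + \left(-5 + 1\right)\right) = a \left(4 - 4\right) = a 0 = 0$)
$- 74 R{\left(K{\left(3 \right)} \right)} = \left(-74\right) 0 = 0$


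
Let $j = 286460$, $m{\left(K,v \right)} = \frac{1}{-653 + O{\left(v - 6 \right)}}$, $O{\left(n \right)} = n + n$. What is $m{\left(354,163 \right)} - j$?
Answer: $- \frac{97109941}{339} \approx -2.8646 \cdot 10^{5}$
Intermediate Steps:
$O{\left(n \right)} = 2 n$
$m{\left(K,v \right)} = \frac{1}{-665 + 2 v}$ ($m{\left(K,v \right)} = \frac{1}{-653 + 2 \left(v - 6\right)} = \frac{1}{-653 + 2 \left(-6 + v\right)} = \frac{1}{-653 + \left(-12 + 2 v\right)} = \frac{1}{-665 + 2 v}$)
$m{\left(354,163 \right)} - j = \frac{1}{-665 + 2 \cdot 163} - 286460 = \frac{1}{-665 + 326} - 286460 = \frac{1}{-339} - 286460 = - \frac{1}{339} - 286460 = - \frac{97109941}{339}$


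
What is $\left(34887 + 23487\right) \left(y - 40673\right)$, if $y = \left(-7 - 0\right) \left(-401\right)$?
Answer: $-2210389884$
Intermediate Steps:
$y = 2807$ ($y = \left(-7 + 0\right) \left(-401\right) = \left(-7\right) \left(-401\right) = 2807$)
$\left(34887 + 23487\right) \left(y - 40673\right) = \left(34887 + 23487\right) \left(2807 - 40673\right) = 58374 \left(2807 - 40673\right) = 58374 \left(-37866\right) = -2210389884$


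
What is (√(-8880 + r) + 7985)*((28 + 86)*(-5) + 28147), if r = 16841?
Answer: 220202345 + 27577*√7961 ≈ 2.2266e+8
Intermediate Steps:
(√(-8880 + r) + 7985)*((28 + 86)*(-5) + 28147) = (√(-8880 + 16841) + 7985)*((28 + 86)*(-5) + 28147) = (√7961 + 7985)*(114*(-5) + 28147) = (7985 + √7961)*(-570 + 28147) = (7985 + √7961)*27577 = 220202345 + 27577*√7961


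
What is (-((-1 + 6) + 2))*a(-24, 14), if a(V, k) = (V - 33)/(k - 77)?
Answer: -19/3 ≈ -6.3333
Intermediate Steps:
a(V, k) = (-33 + V)/(-77 + k)
(-((-1 + 6) + 2))*a(-24, 14) = (-((-1 + 6) + 2))*((-33 - 24)/(-77 + 14)) = (-(5 + 2))*(-57/(-63)) = (-1*7)*(-1/63*(-57)) = -7*19/21 = -19/3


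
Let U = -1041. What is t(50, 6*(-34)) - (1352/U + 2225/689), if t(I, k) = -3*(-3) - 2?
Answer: 3636046/717249 ≈ 5.0694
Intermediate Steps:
t(I, k) = 7 (t(I, k) = 9 - 2 = 7)
t(50, 6*(-34)) - (1352/U + 2225/689) = 7 - (1352/(-1041) + 2225/689) = 7 - (1352*(-1/1041) + 2225*(1/689)) = 7 - (-1352/1041 + 2225/689) = 7 - 1*1384697/717249 = 7 - 1384697/717249 = 3636046/717249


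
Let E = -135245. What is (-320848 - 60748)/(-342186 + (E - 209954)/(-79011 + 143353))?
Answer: 24552649832/22017276811 ≈ 1.1152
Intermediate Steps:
(-320848 - 60748)/(-342186 + (E - 209954)/(-79011 + 143353)) = (-320848 - 60748)/(-342186 + (-135245 - 209954)/(-79011 + 143353)) = -381596/(-342186 - 345199/64342) = -381596/(-22017276811/64342) = -381596*(-64342/22017276811) = 24552649832/22017276811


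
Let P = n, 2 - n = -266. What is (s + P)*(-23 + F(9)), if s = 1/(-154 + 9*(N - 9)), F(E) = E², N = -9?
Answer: 2455923/158 ≈ 15544.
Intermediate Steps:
n = 268 (n = 2 - 1*(-266) = 2 + 266 = 268)
P = 268
s = -1/316 (s = 1/(-154 + 9*(-9 - 9)) = 1/(-154 + 9*(-18)) = 1/(-154 - 162) = 1/(-316) = -1/316 ≈ -0.0031646)
(s + P)*(-23 + F(9)) = (-1/316 + 268)*(-23 + 9²) = 84687*(-23 + 81)/316 = (84687/316)*58 = 2455923/158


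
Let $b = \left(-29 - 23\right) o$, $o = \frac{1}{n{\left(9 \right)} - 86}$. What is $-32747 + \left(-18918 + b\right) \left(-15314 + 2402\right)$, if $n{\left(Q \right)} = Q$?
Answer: $\frac{18805536689}{77} \approx 2.4423 \cdot 10^{8}$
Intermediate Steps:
$o = - \frac{1}{77}$ ($o = \frac{1}{9 - 86} = \frac{1}{-77} = - \frac{1}{77} \approx -0.012987$)
$b = \frac{52}{77}$ ($b = \left(-29 - 23\right) \left(- \frac{1}{77}\right) = \left(-52\right) \left(- \frac{1}{77}\right) = \frac{52}{77} \approx 0.67532$)
$-32747 + \left(-18918 + b\right) \left(-15314 + 2402\right) = -32747 + \left(-18918 + \frac{52}{77}\right) \left(-15314 + 2402\right) = -32747 - - \frac{18808058208}{77} = -32747 + \frac{18808058208}{77} = \frac{18805536689}{77}$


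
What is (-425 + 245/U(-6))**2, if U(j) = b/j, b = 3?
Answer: 837225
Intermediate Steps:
U(j) = 3/j
(-425 + 245/U(-6))**2 = (-425 + 245/((3/(-6))))**2 = (-425 + 245/((3*(-1/6))))**2 = (-425 + 245/(-1/2))**2 = (-425 + 245*(-2))**2 = (-425 - 490)**2 = (-915)**2 = 837225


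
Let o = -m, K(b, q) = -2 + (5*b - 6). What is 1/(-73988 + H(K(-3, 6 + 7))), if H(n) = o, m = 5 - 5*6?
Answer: -1/73963 ≈ -1.3520e-5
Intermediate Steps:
m = -25 (m = 5 - 30 = -25)
K(b, q) = -8 + 5*b (K(b, q) = -2 + (-6 + 5*b) = -8 + 5*b)
o = 25 (o = -1*(-25) = 25)
H(n) = 25
1/(-73988 + H(K(-3, 6 + 7))) = 1/(-73988 + 25) = 1/(-73963) = -1/73963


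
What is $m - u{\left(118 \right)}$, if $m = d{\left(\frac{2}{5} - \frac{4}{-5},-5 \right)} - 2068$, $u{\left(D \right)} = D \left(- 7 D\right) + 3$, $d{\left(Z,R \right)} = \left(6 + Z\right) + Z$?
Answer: $\frac{477027}{5} \approx 95405.0$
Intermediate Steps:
$d{\left(Z,R \right)} = 6 + 2 Z$
$u{\left(D \right)} = 3 - 7 D^{2}$ ($u{\left(D \right)} = - 7 D^{2} + 3 = 3 - 7 D^{2}$)
$m = - \frac{10298}{5}$ ($m = \left(6 + 2 \left(\frac{2}{5} - \frac{4}{-5}\right)\right) - 2068 = \left(6 + 2 \left(2 \cdot \frac{1}{5} - - \frac{4}{5}\right)\right) - 2068 = \left(6 + 2 \left(\frac{2}{5} + \frac{4}{5}\right)\right) - 2068 = \left(6 + 2 \cdot \frac{6}{5}\right) - 2068 = \left(6 + \frac{12}{5}\right) - 2068 = \frac{42}{5} - 2068 = - \frac{10298}{5} \approx -2059.6$)
$m - u{\left(118 \right)} = - \frac{10298}{5} - \left(3 - 7 \cdot 118^{2}\right) = - \frac{10298}{5} - \left(3 - 97468\right) = - \frac{10298}{5} - -97465 = - \frac{10298}{5} + 97465 = \frac{477027}{5}$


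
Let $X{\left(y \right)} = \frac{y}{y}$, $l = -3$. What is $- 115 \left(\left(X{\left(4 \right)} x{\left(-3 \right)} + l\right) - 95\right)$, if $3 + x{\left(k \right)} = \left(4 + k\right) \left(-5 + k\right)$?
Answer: $12535$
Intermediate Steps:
$x{\left(k \right)} = -3 + \left(-5 + k\right) \left(4 + k\right)$ ($x{\left(k \right)} = -3 + \left(4 + k\right) \left(-5 + k\right) = -3 + \left(-5 + k\right) \left(4 + k\right)$)
$X{\left(y \right)} = 1$
$- 115 \left(\left(X{\left(4 \right)} x{\left(-3 \right)} + l\right) - 95\right) = - 115 \left(\left(1 \left(-23 + \left(-3\right)^{2} - -3\right) - 3\right) - 95\right) = - 115 \left(\left(1 \left(-23 + 9 + 3\right) - 3\right) - 95\right) = - 115 \left(\left(1 \left(-11\right) - 3\right) - 95\right) = - 115 \left(\left(-11 - 3\right) - 95\right) = - 115 \left(-14 - 95\right) = \left(-115\right) \left(-109\right) = 12535$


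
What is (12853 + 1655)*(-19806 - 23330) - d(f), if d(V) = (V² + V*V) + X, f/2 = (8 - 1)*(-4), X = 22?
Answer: -625823382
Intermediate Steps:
f = -56 (f = 2*((8 - 1)*(-4)) = 2*(7*(-4)) = 2*(-28) = -56)
d(V) = 22 + 2*V² (d(V) = (V² + V*V) + 22 = (V² + V²) + 22 = 2*V² + 22 = 22 + 2*V²)
(12853 + 1655)*(-19806 - 23330) - d(f) = (12853 + 1655)*(-19806 - 23330) - (22 + 2*(-56)²) = 14508*(-43136) - (22 + 2*3136) = -625817088 - (22 + 6272) = -625817088 - 1*6294 = -625817088 - 6294 = -625823382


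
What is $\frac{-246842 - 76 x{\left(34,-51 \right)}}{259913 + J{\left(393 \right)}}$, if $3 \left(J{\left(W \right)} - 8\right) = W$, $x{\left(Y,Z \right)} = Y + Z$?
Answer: $- \frac{40925}{43342} \approx -0.94423$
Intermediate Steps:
$J{\left(W \right)} = 8 + \frac{W}{3}$
$\frac{-246842 - 76 x{\left(34,-51 \right)}}{259913 + J{\left(393 \right)}} = \frac{-246842 - 76 \left(34 - 51\right)}{259913 + \left(8 + \frac{1}{3} \cdot 393\right)} = \frac{-246842 - -1292}{259913 + \left(8 + 131\right)} = \frac{-246842 + 1292}{259913 + 139} = - \frac{245550}{260052} = \left(-245550\right) \frac{1}{260052} = - \frac{40925}{43342}$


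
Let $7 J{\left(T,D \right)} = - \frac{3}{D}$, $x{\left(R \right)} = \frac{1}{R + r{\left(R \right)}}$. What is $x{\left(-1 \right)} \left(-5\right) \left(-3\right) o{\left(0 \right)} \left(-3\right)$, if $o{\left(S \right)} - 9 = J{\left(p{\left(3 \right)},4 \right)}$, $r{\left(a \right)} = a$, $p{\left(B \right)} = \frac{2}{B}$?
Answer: $\frac{11205}{56} \approx 200.09$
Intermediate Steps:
$x{\left(R \right)} = \frac{1}{2 R}$ ($x{\left(R \right)} = \frac{1}{R + R} = \frac{1}{2 R}$)
$J{\left(T,D \right)} = - \frac{3}{7 D}$ ($J{\left(T,D \right)} = \frac{\left(-3\right) \frac{1}{D}}{7} = - \frac{3}{7 D}$)
$o{\left(S \right)} = \frac{249}{28}$ ($o{\left(S \right)} = 9 - \frac{3}{7 \cdot 4} = 9 - \frac{3}{28} = \frac{249}{28}$)
$x{\left(-1 \right)} \left(-5\right) \left(-3\right) o{\left(0 \right)} \left(-3\right) = \frac{1}{2 \left(-1\right)} \left(-5\right) \left(-3\right) \frac{249}{28} \left(-3\right) = \frac{1}{2} \left(-1\right) 15 \cdot \frac{249}{28} \left(-3\right) = \left(- \frac{1}{2}\right) \frac{3735}{28} \left(-3\right) = \left(- \frac{3735}{56}\right) \left(-3\right) = \frac{11205}{56}$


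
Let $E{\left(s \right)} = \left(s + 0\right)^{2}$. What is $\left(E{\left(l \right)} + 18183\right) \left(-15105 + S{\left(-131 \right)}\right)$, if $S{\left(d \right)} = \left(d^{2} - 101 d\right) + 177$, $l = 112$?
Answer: $475162328$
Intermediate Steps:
$S{\left(d \right)} = 177 + d^{2} - 101 d$
$E{\left(s \right)} = s^{2}$
$\left(E{\left(l \right)} + 18183\right) \left(-15105 + S{\left(-131 \right)}\right) = \left(112^{2} + 18183\right) \left(-15105 + \left(177 + \left(-131\right)^{2} - -13231\right)\right) = \left(12544 + 18183\right) \left(-15105 + \left(177 + 17161 + 13231\right)\right) = 30727 \left(-15105 + 30569\right) = 30727 \cdot 15464 = 475162328$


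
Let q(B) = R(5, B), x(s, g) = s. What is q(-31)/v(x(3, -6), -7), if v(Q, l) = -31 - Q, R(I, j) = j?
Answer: 31/34 ≈ 0.91177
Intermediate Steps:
q(B) = B
q(-31)/v(x(3, -6), -7) = -31/(-31 - 1*3) = -31/(-31 - 3) = -31/(-34) = -31*(-1/34) = 31/34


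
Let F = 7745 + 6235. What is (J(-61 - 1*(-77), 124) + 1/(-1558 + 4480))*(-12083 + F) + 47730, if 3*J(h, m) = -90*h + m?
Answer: -764025097/974 ≈ -7.8442e+5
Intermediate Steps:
F = 13980
J(h, m) = -30*h + m/3 (J(h, m) = (-90*h + m)/3 = (m - 90*h)/3 = -30*h + m/3)
(J(-61 - 1*(-77), 124) + 1/(-1558 + 4480))*(-12083 + F) + 47730 = ((-30*(-61 - 1*(-77)) + (⅓)*124) + 1/(-1558 + 4480))*(-12083 + 13980) + 47730 = ((-30*(-61 + 77) + 124/3) + 1/2922)*1897 + 47730 = ((-30*16 + 124/3) + 1/2922)*1897 + 47730 = ((-480 + 124/3) + 1/2922)*1897 + 47730 = (-1316/3 + 1/2922)*1897 + 47730 = -427261/974*1897 + 47730 = -810514117/974 + 47730 = -764025097/974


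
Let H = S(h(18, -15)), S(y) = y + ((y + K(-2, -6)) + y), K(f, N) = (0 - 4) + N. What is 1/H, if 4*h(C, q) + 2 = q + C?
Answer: -4/37 ≈ -0.10811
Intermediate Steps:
h(C, q) = -½ + C/4 + q/4 (h(C, q) = -½ + (q + C)/4 = -½ + (C + q)/4 = -½ + (C/4 + q/4) = -½ + C/4 + q/4)
K(f, N) = -4 + N
S(y) = -10 + 3*y (S(y) = y + ((y + (-4 - 6)) + y) = y + ((y - 10) + y) = y + ((-10 + y) + y) = y + (-10 + 2*y) = -10 + 3*y)
H = -37/4 (H = -10 + 3*(-½ + (¼)*18 + (¼)*(-15)) = -10 + 3*(-½ + 9/2 - 15/4) = -10 + 3*(¼) = -10 + ¾ = -37/4 ≈ -9.2500)
1/H = 1/(-37/4) = -4/37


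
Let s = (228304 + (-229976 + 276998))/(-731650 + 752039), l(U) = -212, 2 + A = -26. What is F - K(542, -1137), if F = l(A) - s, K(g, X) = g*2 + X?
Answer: -3517177/20389 ≈ -172.50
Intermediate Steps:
A = -28 (A = -2 - 26 = -28)
s = 275326/20389 (s = (228304 + 47022)/20389 = 275326*(1/20389) = 275326/20389 ≈ 13.504)
K(g, X) = X + 2*g (K(g, X) = 2*g + X = X + 2*g)
F = -4597794/20389 (F = -212 - 1*275326/20389 = -212 - 275326/20389 = -4597794/20389 ≈ -225.50)
F - K(542, -1137) = -4597794/20389 - (-1137 + 2*542) = -4597794/20389 - (-1137 + 1084) = -4597794/20389 - 1*(-53) = -4597794/20389 + 53 = -3517177/20389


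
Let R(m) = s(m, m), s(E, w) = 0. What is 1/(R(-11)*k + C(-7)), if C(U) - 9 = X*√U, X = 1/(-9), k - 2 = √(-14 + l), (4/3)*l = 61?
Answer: 729/6568 + 9*I*√7/6568 ≈ 0.11099 + 0.0036254*I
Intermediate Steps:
l = 183/4 (l = (¾)*61 = 183/4 ≈ 45.750)
R(m) = 0
k = 2 + √127/2 (k = 2 + √(-14 + 183/4) = 2 + √(127/4) = 2 + √127/2 ≈ 7.6347)
X = -⅑ ≈ -0.11111
C(U) = 9 - √U/9
1/(R(-11)*k + C(-7)) = 1/(0*(2 + √127/2) + (9 - I*√7/9)) = 1/(0 + (9 - I*√7/9)) = 1/(9 - I*√7/9)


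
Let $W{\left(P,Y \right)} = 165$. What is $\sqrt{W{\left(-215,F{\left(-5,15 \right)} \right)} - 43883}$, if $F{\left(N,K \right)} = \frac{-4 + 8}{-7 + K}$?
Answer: $i \sqrt{43718} \approx 209.09 i$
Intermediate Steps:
$F{\left(N,K \right)} = \frac{4}{-7 + K}$
$\sqrt{W{\left(-215,F{\left(-5,15 \right)} \right)} - 43883} = \sqrt{165 - 43883} = \sqrt{-43718} = i \sqrt{43718}$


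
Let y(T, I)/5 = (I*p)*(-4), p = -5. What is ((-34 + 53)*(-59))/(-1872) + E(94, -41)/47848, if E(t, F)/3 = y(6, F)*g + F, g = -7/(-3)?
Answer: -39881/11196432 ≈ -0.0035619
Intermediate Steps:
y(T, I) = 100*I (y(T, I) = 5*((I*(-5))*(-4)) = 5*(-5*I*(-4)) = 5*(20*I) = 100*I)
g = 7/3 (g = -7*(-⅓) = 7/3 ≈ 2.3333)
E(t, F) = 703*F (E(t, F) = 3*((100*F)*(7/3) + F) = 3*(700*F/3 + F) = 3*(703*F/3) = 703*F)
((-34 + 53)*(-59))/(-1872) + E(94, -41)/47848 = ((-34 + 53)*(-59))/(-1872) + (703*(-41))/47848 = (19*(-59))*(-1/1872) - 28823*1/47848 = -1121*(-1/1872) - 28823/47848 = 1121/1872 - 28823/47848 = -39881/11196432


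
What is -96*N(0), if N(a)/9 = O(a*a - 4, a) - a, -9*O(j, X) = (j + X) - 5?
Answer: -864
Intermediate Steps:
O(j, X) = 5/9 - X/9 - j/9 (O(j, X) = -((j + X) - 5)/9 = -((X + j) - 5)/9 = -(-5 + X + j)/9 = 5/9 - X/9 - j/9)
N(a) = 9 - a² - 10*a (N(a) = 9*((5/9 - a/9 - (a*a - 4)/9) - a) = 9*((5/9 - a/9 - (a² - 4)/9) - a) = 9*((5/9 - a/9 - (-4 + a²)/9) - a) = 9*((5/9 - a/9 + (4/9 - a²/9)) - a) = 9*((1 - a/9 - a²/9) - a) = 9*(1 - 10*a/9 - a²/9) = 9 - a² - 10*a)
-96*N(0) = -96*(9 - 1*0² - 10*0) = -96*(9 - 1*0 + 0) = -96*(9 + 0 + 0) = -96*9 = -864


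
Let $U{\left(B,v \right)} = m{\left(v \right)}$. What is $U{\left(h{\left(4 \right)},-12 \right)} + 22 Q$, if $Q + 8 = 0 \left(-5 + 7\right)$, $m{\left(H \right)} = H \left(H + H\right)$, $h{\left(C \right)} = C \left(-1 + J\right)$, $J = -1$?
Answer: $112$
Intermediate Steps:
$h{\left(C \right)} = - 2 C$ ($h{\left(C \right)} = C \left(-1 - 1\right) = C \left(-2\right) = - 2 C$)
$m{\left(H \right)} = 2 H^{2}$ ($m{\left(H \right)} = H 2 H = 2 H^{2}$)
$U{\left(B,v \right)} = 2 v^{2}$
$Q = -8$ ($Q = -8 + 0 \left(-5 + 7\right) = -8 + 0 \cdot 2 = -8 + 0 = -8$)
$U{\left(h{\left(4 \right)},-12 \right)} + 22 Q = 2 \left(-12\right)^{2} + 22 \left(-8\right) = 2 \cdot 144 - 176 = 288 - 176 = 112$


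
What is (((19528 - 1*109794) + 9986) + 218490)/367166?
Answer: 4065/10799 ≈ 0.37642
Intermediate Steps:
(((19528 - 1*109794) + 9986) + 218490)/367166 = (((19528 - 109794) + 9986) + 218490)*(1/367166) = ((-90266 + 9986) + 218490)*(1/367166) = (-80280 + 218490)*(1/367166) = 138210*(1/367166) = 4065/10799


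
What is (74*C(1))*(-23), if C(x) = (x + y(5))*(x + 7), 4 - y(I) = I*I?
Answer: 272320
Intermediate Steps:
y(I) = 4 - I**2 (y(I) = 4 - I*I = 4 - I**2)
C(x) = (-21 + x)*(7 + x) (C(x) = (x + (4 - 1*5**2))*(x + 7) = (x + (4 - 1*25))*(7 + x) = (x + (4 - 25))*(7 + x) = (x - 21)*(7 + x) = (-21 + x)*(7 + x))
(74*C(1))*(-23) = (74*(-147 + 1**2 - 14*1))*(-23) = (74*(-147 + 1 - 14))*(-23) = (74*(-160))*(-23) = -11840*(-23) = 272320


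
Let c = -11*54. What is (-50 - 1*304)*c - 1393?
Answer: 208883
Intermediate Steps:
c = -594
(-50 - 1*304)*c - 1393 = (-50 - 1*304)*(-594) - 1393 = (-50 - 304)*(-594) - 1393 = -354*(-594) - 1393 = 210276 - 1393 = 208883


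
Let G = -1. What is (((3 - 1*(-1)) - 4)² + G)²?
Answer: 1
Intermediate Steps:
(((3 - 1*(-1)) - 4)² + G)² = (((3 - 1*(-1)) - 4)² - 1)² = (((3 + 1) - 4)² - 1)² = ((4 - 4)² - 1)² = (0² - 1)² = (0 - 1)² = (-1)² = 1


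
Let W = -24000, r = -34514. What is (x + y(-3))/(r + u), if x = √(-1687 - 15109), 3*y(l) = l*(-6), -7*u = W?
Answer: -21/108799 - 7*I*√4199/108799 ≈ -0.00019302 - 0.0041691*I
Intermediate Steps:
u = 24000/7 (u = -⅐*(-24000) = 24000/7 ≈ 3428.6)
y(l) = -2*l (y(l) = (l*(-6))/3 = (-6*l)/3 = -2*l)
x = 2*I*√4199 (x = √(-16796) = 2*I*√4199 ≈ 129.6*I)
(x + y(-3))/(r + u) = (2*I*√4199 - 2*(-3))/(-34514 + 24000/7) = (2*I*√4199 + 6)/(-217598/7) = (6 + 2*I*√4199)*(-7/217598) = -21/108799 - 7*I*√4199/108799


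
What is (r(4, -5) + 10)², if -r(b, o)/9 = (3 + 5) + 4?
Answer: 9604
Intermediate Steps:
r(b, o) = -108 (r(b, o) = -9*((3 + 5) + 4) = -9*(8 + 4) = -9*12 = -108)
(r(4, -5) + 10)² = (-108 + 10)² = (-98)² = 9604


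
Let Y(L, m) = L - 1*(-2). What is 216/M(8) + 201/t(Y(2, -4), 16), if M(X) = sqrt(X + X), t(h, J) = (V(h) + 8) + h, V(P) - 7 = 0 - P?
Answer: 337/5 ≈ 67.400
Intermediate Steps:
V(P) = 7 - P (V(P) = 7 + (0 - P) = 7 - P)
Y(L, m) = 2 + L (Y(L, m) = L + 2 = 2 + L)
t(h, J) = 15 (t(h, J) = ((7 - h) + 8) + h = (15 - h) + h = 15)
M(X) = sqrt(2)*sqrt(X) (M(X) = sqrt(2*X) = sqrt(2)*sqrt(X))
216/M(8) + 201/t(Y(2, -4), 16) = 216/((sqrt(2)*sqrt(8))) + 201/15 = 216/((sqrt(2)*(2*sqrt(2)))) + 201*(1/15) = 216/4 + 67/5 = 216*(1/4) + 67/5 = 54 + 67/5 = 337/5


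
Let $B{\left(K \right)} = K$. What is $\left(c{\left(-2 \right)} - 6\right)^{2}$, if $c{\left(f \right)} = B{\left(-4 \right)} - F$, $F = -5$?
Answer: $25$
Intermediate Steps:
$c{\left(f \right)} = 1$ ($c{\left(f \right)} = -4 - -5 = -4 + 5 = 1$)
$\left(c{\left(-2 \right)} - 6\right)^{2} = \left(1 - 6\right)^{2} = \left(-5\right)^{2} = 25$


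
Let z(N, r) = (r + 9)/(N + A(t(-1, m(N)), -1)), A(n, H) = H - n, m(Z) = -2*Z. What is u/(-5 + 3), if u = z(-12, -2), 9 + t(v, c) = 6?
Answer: 7/20 ≈ 0.35000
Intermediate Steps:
t(v, c) = -3 (t(v, c) = -9 + 6 = -3)
z(N, r) = (9 + r)/(2 + N) (z(N, r) = (r + 9)/(N + (-1 - 1*(-3))) = (9 + r)/(N + (-1 + 3)) = (9 + r)/(N + 2) = (9 + r)/(2 + N))
u = -7/10 (u = (9 - 2)/(2 - 12) = 7/(-10) = -1/10*7 = -7/10 ≈ -0.70000)
u/(-5 + 3) = -7/10/(-5 + 3) = -7/10/(-2) = -1/2*(-7/10) = 7/20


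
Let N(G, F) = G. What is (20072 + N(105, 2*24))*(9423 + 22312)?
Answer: 640317095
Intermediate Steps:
(20072 + N(105, 2*24))*(9423 + 22312) = (20072 + 105)*(9423 + 22312) = 20177*31735 = 640317095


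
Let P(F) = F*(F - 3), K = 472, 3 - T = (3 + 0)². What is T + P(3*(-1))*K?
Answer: 8490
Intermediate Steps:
T = -6 (T = 3 - (3 + 0)² = 3 - 1*3² = 3 - 1*9 = 3 - 9 = -6)
P(F) = F*(-3 + F)
T + P(3*(-1))*K = -6 + ((3*(-1))*(-3 + 3*(-1)))*472 = -6 - 3*(-3 - 3)*472 = -6 - 3*(-6)*472 = -6 + 18*472 = -6 + 8496 = 8490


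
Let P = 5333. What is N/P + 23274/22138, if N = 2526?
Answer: 90020415/59030977 ≈ 1.5250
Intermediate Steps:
N/P + 23274/22138 = 2526/5333 + 23274/22138 = 2526*(1/5333) + 23274*(1/22138) = 2526/5333 + 11637/11069 = 90020415/59030977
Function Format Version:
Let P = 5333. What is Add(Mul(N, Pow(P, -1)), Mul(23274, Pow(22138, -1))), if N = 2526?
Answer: Rational(90020415, 59030977) ≈ 1.5250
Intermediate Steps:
Add(Mul(N, Pow(P, -1)), Mul(23274, Pow(22138, -1))) = Add(Mul(2526, Pow(5333, -1)), Mul(23274, Pow(22138, -1))) = Add(Mul(2526, Rational(1, 5333)), Mul(23274, Rational(1, 22138))) = Add(Rational(2526, 5333), Rational(11637, 11069)) = Rational(90020415, 59030977)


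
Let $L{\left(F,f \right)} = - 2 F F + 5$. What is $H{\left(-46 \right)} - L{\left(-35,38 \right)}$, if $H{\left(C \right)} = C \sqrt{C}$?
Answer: $2445 - 46 i \sqrt{46} \approx 2445.0 - 311.99 i$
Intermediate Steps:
$H{\left(C \right)} = C^{\frac{3}{2}}$
$L{\left(F,f \right)} = 5 - 2 F^{2}$ ($L{\left(F,f \right)} = - 2 F^{2} + 5 = 5 - 2 F^{2}$)
$H{\left(-46 \right)} - L{\left(-35,38 \right)} = \left(-46\right)^{\frac{3}{2}} - \left(5 - 2 \left(-35\right)^{2}\right) = - 46 i \sqrt{46} - \left(5 - 2450\right) = - 46 i \sqrt{46} - -2445 = - 46 i \sqrt{46} + 2445 = 2445 - 46 i \sqrt{46}$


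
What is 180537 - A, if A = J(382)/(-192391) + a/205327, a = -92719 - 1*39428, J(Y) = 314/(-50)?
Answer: 178294765094155811/987576671425 ≈ 1.8054e+5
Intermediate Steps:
J(Y) = -157/25 (J(Y) = 314*(-1/50) = -157/25)
a = -132147 (a = -92719 - 39428 = -132147)
A = -635565100586/987576671425 (A = -157/25/(-192391) - 132147/205327 = -157/25*(-1/192391) - 132147*1/205327 = 157/4809775 - 132147/205327 = -635565100586/987576671425 ≈ -0.64356)
180537 - A = 180537 - 1*(-635565100586/987576671425) = 180537 + 635565100586/987576671425 = 178294765094155811/987576671425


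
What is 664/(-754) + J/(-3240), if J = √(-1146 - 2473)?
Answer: -332/377 - I*√3619/3240 ≈ -0.88064 - 0.018567*I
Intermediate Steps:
J = I*√3619 (J = √(-3619) = I*√3619 ≈ 60.158*I)
664/(-754) + J/(-3240) = 664/(-754) + (I*√3619)/(-3240) = 664*(-1/754) + (I*√3619)*(-1/3240) = -332/377 - I*√3619/3240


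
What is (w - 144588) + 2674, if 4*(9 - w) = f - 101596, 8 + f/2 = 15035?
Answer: -248039/2 ≈ -1.2402e+5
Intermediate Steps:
f = 30054 (f = -16 + 2*15035 = -16 + 30070 = 30054)
w = 35789/2 (w = 9 - (30054 - 101596)/4 = 9 - ¼*(-71542) = 9 + 35771/2 = 35789/2 ≈ 17895.)
(w - 144588) + 2674 = (35789/2 - 144588) + 2674 = -253387/2 + 2674 = -248039/2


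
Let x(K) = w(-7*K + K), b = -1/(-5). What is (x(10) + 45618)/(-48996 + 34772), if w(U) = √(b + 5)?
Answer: -22809/7112 - √130/71120 ≈ -3.2073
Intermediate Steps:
b = ⅕ (b = -1*(-⅕) = ⅕ ≈ 0.20000)
w(U) = √130/5 (w(U) = √(⅕ + 5) = √(26/5) = √130/5)
x(K) = √130/5
(x(10) + 45618)/(-48996 + 34772) = (√130/5 + 45618)/(-48996 + 34772) = (45618 + √130/5)/(-14224) = (45618 + √130/5)*(-1/14224) = -22809/7112 - √130/71120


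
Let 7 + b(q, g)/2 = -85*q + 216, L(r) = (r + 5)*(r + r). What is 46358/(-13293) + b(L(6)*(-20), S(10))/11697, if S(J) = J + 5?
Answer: 258533588/7404201 ≈ 34.917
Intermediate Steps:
S(J) = 5 + J
L(r) = 2*r*(5 + r) (L(r) = (5 + r)*(2*r) = 2*r*(5 + r))
b(q, g) = 418 - 170*q (b(q, g) = -14 + 2*(-85*q + 216) = -14 + 2*(216 - 85*q) = -14 + (432 - 170*q) = 418 - 170*q)
46358/(-13293) + b(L(6)*(-20), S(10))/11697 = 46358/(-13293) + (418 - 170*2*6*(5 + 6)*(-20))/11697 = 46358*(-1/13293) + (418 - 170*2*6*11*(-20))*(1/11697) = -46358/13293 + (418 - 22440*(-20))*(1/11697) = -46358/13293 + (418 - 170*(-2640))*(1/11697) = -46358/13293 + (418 + 448800)*(1/11697) = -46358/13293 + 449218*(1/11697) = -46358/13293 + 64174/1671 = 258533588/7404201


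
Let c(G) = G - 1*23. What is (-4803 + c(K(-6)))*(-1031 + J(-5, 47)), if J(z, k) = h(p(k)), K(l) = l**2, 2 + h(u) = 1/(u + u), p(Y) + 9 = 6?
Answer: 14846605/3 ≈ 4.9489e+6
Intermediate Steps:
p(Y) = -3 (p(Y) = -9 + 6 = -3)
h(u) = -2 + 1/(2*u) (h(u) = -2 + 1/(u + u) = -2 + 1/(2*u))
J(z, k) = -13/6 (J(z, k) = -2 + (1/2)/(-3) = -2 + (1/2)*(-1/3) = -2 - 1/6 = -13/6)
c(G) = -23 + G (c(G) = G - 23 = -23 + G)
(-4803 + c(K(-6)))*(-1031 + J(-5, 47)) = (-4803 + (-23 + (-6)**2))*(-1031 - 13/6) = (-4803 + (-23 + 36))*(-6199/6) = (-4803 + 13)*(-6199/6) = -4790*(-6199/6) = 14846605/3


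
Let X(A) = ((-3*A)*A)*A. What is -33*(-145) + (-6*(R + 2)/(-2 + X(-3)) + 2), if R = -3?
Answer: 378179/79 ≈ 4787.1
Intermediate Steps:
X(A) = -3*A**3 (X(A) = (-3*A**2)*A = -3*A**3)
-33*(-145) + (-6*(R + 2)/(-2 + X(-3)) + 2) = -33*(-145) + (-6*(-3 + 2)/(-2 - 3*(-3)**3) + 2) = 4785 + (-(-6)/(-2 - 3*(-27)) + 2) = 4785 + (-(-6)/(-2 + 81) + 2) = 4785 + (-(-6)/79 + 2) = 4785 + (-6*(-1/79) + 2) = 4785 + (6/79 + 2) = 4785 + 164/79 = 378179/79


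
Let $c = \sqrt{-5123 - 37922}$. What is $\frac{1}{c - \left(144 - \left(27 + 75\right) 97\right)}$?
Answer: $\frac{1950}{19021109} - \frac{i \sqrt{43045}}{95105545} \approx 0.00010252 - 2.1815 \cdot 10^{-6} i$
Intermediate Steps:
$c = i \sqrt{43045}$ ($c = \sqrt{-43045} = i \sqrt{43045} \approx 207.47 i$)
$\frac{1}{c - \left(144 - \left(27 + 75\right) 97\right)} = \frac{1}{i \sqrt{43045} - \left(144 - \left(27 + 75\right) 97\right)} = \frac{1}{i \sqrt{43045} + \left(-144 + 102 \cdot 97\right)} = \frac{1}{i \sqrt{43045} + \left(-144 + 9894\right)} = \frac{1}{i \sqrt{43045} + 9750} = \frac{1}{9750 + i \sqrt{43045}}$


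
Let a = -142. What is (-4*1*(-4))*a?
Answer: -2272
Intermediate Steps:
(-4*1*(-4))*a = (-4*1*(-4))*(-142) = -4*(-4)*(-142) = 16*(-142) = -2272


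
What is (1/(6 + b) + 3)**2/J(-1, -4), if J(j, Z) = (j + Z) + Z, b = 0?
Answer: -361/324 ≈ -1.1142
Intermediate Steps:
J(j, Z) = j + 2*Z (J(j, Z) = (Z + j) + Z = j + 2*Z)
(1/(6 + b) + 3)**2/J(-1, -4) = (1/(6 + 0) + 3)**2/(-1 + 2*(-4)) = (1/6 + 3)**2/(-1 - 8) = (1/6 + 3)**2/(-9) = -(19/6)**2/9 = -1/9*361/36 = -361/324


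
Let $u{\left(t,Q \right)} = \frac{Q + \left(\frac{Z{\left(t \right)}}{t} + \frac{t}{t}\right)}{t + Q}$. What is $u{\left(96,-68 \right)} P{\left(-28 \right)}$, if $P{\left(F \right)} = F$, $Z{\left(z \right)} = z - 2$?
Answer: $\frac{3169}{48} \approx 66.021$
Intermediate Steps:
$Z{\left(z \right)} = -2 + z$ ($Z{\left(z \right)} = z - 2 = -2 + z$)
$u{\left(t,Q \right)} = \frac{1 + Q + \frac{-2 + t}{t}}{Q + t}$ ($u{\left(t,Q \right)} = \frac{Q + \left(\frac{-2 + t}{t} + \frac{t}{t}\right)}{t + Q} = \frac{Q + \left(\frac{-2 + t}{t} + 1\right)}{Q + t} = \frac{Q + \left(1 + \frac{-2 + t}{t}\right)}{Q + t} = \frac{1 + Q + \frac{-2 + t}{t}}{Q + t}$)
$u{\left(96,-68 \right)} P{\left(-28 \right)} = \frac{-2 + 2 \cdot 96 - 6528}{96 \left(-68 + 96\right)} \left(-28\right) = \frac{-2 + 192 - 6528}{96 \cdot 28} \left(-28\right) = \frac{1}{96} \cdot \frac{1}{28} \left(-6338\right) \left(-28\right) = \left(- \frac{3169}{1344}\right) \left(-28\right) = \frac{3169}{48}$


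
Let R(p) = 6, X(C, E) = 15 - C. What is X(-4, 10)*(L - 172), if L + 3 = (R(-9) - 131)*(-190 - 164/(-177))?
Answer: 78893225/177 ≈ 4.4572e+5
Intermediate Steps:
L = 4182719/177 (L = -3 + (6 - 131)*(-190 - 164/(-177)) = -3 - 125*(-190 - 164*(-1/177)) = -3 - 125*(-190 + 164/177) = -3 - 125*(-33466/177) = -3 + 4183250/177 = 4182719/177 ≈ 23631.)
X(-4, 10)*(L - 172) = (15 - 1*(-4))*(4182719/177 - 172) = (15 + 4)*(4152275/177) = 19*(4152275/177) = 78893225/177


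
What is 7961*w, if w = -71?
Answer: -565231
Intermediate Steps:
7961*w = 7961*(-71) = -565231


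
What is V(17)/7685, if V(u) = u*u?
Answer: 289/7685 ≈ 0.037606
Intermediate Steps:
V(u) = u²
V(17)/7685 = 17²/7685 = 289*(1/7685) = 289/7685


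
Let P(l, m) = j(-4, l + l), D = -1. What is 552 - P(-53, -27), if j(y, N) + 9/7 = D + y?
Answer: 3908/7 ≈ 558.29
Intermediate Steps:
j(y, N) = -16/7 + y (j(y, N) = -9/7 + (-1 + y) = -16/7 + y)
P(l, m) = -44/7 (P(l, m) = -16/7 - 4 = -44/7)
552 - P(-53, -27) = 552 - 1*(-44/7) = 552 + 44/7 = 3908/7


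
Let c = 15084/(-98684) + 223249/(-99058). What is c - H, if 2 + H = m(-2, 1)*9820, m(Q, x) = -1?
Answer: 23997710790799/2443859918 ≈ 9819.6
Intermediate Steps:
c = -5881323797/2443859918 (c = 15084*(-1/98684) + 223249*(-1/99058) = -3771/24671 - 223249/99058 = -5881323797/2443859918 ≈ -2.4066)
H = -9822 (H = -2 - 1*9820 = -2 - 9820 = -9822)
c - H = -5881323797/2443859918 - 1*(-9822) = -5881323797/2443859918 + 9822 = 23997710790799/2443859918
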